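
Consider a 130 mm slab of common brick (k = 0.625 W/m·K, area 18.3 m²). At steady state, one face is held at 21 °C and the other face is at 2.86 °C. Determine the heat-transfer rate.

Q = 1600 W

Q = kA·ΔT/L = 0.625 × 18.3 × |21 °C − 2.86 °C| / 0.130 = 1600 W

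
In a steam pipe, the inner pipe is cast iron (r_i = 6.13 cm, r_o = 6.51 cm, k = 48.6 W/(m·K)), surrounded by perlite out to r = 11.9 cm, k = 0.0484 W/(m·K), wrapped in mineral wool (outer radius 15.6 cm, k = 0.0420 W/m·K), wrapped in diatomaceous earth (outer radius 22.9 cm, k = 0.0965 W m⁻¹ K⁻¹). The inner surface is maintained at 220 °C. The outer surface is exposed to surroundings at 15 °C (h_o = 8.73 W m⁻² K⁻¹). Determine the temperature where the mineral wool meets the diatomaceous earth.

Resistance network (inner→outer):
  R'_cast iron = ln(0.0651/0.0613)/(2πk) = 0.06014/(2π·48.6) = 1.970×10^-4 m·K/W
  R'_perlite = ln(0.119/0.0651)/(2πk) = 0.6032/(2π·0.0484) = 1.984 m·K/W
  R'_mineral wool = ln(0.156/0.119)/(2πk) = 0.2707/(2π·0.0420) = 1.026 m·K/W
  R'_diatomaceous earth = ln(0.229/0.156)/(2πk) = 0.3839/(2π·0.0965) = 0.6331 m·K/W
  R'_conv,out = 1/(2πr h) = 1/(2π·0.229·8.73) = 0.07961 m·K/W
ΣR = 1.970×10^-4 + 1.984 + 1.026 + 0.6331 + 0.07961 = 3.723 m·K/W
Q' = ΔT/ΣR = (220 °C − 15 °C)/3.723 = 55.06 W/m
From the inner boundary to the mineral wool/diatomaceous earth interface, ΣR_partial = 3.010 m·K/W.
T_interface = T_in − Q'·ΣR_partial = 220 °C − (55.06)(3.010) = 54.3 °C

T = 54.3 °C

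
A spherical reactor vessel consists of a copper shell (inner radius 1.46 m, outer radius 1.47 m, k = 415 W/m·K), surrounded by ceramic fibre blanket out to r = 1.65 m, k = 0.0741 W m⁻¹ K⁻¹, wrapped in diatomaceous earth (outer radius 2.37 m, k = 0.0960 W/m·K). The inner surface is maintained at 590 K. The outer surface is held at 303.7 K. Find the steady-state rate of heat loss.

Q = 1230 W

Treat each layer as a resistance in series:
  R_copper = (1/1.46 − 1/1.47)/(4πk) = 0.004659/(4π·415) = 8.935×10^-7 K/W
  R_ceramic fibre blanket = (1/1.47 − 1/1.65)/(4πk) = 0.07421/(4π·0.0741) = 0.07970 K/W
  R_diatomaceous earth = (1/1.65 − 1/2.37)/(4πk) = 0.1841/(4π·0.0960) = 0.1526 K/W
ΣR = 8.935×10^-7 + 0.07970 + 0.1526 = 0.2323 K/W
Q = ΔT/ΣR = (590 K − 303.7 K)/0.2323 = 1230 W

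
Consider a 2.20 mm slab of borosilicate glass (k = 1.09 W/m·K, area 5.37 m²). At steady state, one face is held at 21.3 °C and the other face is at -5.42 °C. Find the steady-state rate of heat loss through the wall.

Q = kA·ΔT/L = 1.09 × 5.37 × |21.3 °C − -5.42 °C| / 0.00220 = 71100 W

Q = 71100 W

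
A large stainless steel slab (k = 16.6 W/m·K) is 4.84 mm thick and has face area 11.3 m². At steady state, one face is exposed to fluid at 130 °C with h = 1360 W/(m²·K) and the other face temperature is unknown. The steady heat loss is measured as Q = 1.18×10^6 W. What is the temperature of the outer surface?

T_out = 22.8 °C

Sum the resistances:
  R_conv,in = 1/(hA) = 1/(1360·11.3) = 6.507×10^-5 K/W
  R_stainless steel = L/(kA) = 0.00484/(16.6·11.3) = 2.580×10^-5 K/W
ΣR = 9.087×10^-5 K/W
ΔT = Q·ΣR = 1.18×10^6 × 9.087×10^-5 = 107.2 K
Heat flows outward, so T_out = T_in − ΔT = 130 − 107.2 = 22.8 °C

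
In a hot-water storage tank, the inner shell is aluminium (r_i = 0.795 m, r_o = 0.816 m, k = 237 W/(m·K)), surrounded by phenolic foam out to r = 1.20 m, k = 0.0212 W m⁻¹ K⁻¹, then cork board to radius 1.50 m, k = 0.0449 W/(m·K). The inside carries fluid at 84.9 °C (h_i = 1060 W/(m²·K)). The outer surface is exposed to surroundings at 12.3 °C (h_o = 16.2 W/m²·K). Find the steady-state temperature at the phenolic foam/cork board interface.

Treat each layer as a resistance in series:
  R_conv,in = 1/(4πr²h) = 1/(4π·0.795²·1060) = 1.188×10^-4 K/W
  R_aluminium = (1/0.795 − 1/0.816)/(4πk) = 0.03237/(4π·237) = 1.087×10^-5 K/W
  R_phenolic foam = (1/0.816 − 1/1.20)/(4πk) = 0.3922/(4π·0.0212) = 1.472 K/W
  R_cork board = (1/1.20 − 1/1.50)/(4πk) = 0.1667/(4π·0.0449) = 0.2954 K/W
  R_conv,out = 1/(4πr²h) = 1/(4π·1.50²·16.2) = 0.002183 K/W
ΣR = 1.188×10^-4 + 1.087×10^-5 + 1.472 + 0.2954 + 0.002183 = 1.770 K/W
Q = ΔT/ΣR = (84.9 °C − 12.3 °C)/1.770 = 41.02 W
From the inner boundary to the phenolic foam/cork board interface, ΣR_partial = 1.472 K/W.
T_interface = T_in − Q·ΣR_partial = 84.9 °C − (41.02)(1.472) = 24.5 °C

T = 24.5 °C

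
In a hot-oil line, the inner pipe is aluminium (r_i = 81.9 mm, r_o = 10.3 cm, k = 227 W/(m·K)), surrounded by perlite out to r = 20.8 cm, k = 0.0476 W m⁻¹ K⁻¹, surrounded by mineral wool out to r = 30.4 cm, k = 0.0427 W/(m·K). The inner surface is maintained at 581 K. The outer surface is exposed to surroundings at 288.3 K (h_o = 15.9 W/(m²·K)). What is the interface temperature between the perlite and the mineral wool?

T = 400 K

Treat each layer as a resistance in series:
  R'_aluminium = ln(0.103/0.0819)/(2πk) = 0.2292/(2π·227) = 1.607×10^-4 m·K/W
  R'_perlite = ln(0.208/0.103)/(2πk) = 0.7028/(2π·0.0476) = 2.350 m·K/W
  R'_mineral wool = ln(0.304/0.208)/(2πk) = 0.3795/(2π·0.0427) = 1.414 m·K/W
  R'_conv,out = 1/(2πr h) = 1/(2π·0.304·15.9) = 0.03293 m·K/W
ΣR = 1.607×10^-4 + 2.350 + 1.414 + 0.03293 = 3.797 m·K/W
Q' = ΔT/ΣR = (581 K − 288.3 K)/3.797 = 77.09 W/m
From the inner boundary to the perlite/mineral wool interface, ΣR_partial = 2.350 m·K/W.
T_interface = T_in − Q'·ΣR_partial = 581 K − (77.09)(2.350) = 400 K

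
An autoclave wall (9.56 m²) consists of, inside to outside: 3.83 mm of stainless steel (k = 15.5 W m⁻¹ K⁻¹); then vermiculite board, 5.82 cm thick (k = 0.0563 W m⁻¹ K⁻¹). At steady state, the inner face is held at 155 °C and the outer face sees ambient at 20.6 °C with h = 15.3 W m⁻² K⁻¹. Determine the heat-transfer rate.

Q = 1170 W

Resistance network (inner→outer):
  R_stainless steel = L/(kA) = 0.00383/(15.5·9.56) = 2.585×10^-5 K/W
  R_vermiculite board = L/(kA) = 0.0582/(0.0563·9.56) = 0.1081 K/W
  R_conv,out = 1/(hA) = 1/(15.3·9.56) = 0.006837 K/W
ΣR = 2.585×10^-5 + 0.1081 + 0.006837 = 0.1150 K/W
Q = ΔT/ΣR = (155 °C − 20.6 °C)/0.1150 = 1170 W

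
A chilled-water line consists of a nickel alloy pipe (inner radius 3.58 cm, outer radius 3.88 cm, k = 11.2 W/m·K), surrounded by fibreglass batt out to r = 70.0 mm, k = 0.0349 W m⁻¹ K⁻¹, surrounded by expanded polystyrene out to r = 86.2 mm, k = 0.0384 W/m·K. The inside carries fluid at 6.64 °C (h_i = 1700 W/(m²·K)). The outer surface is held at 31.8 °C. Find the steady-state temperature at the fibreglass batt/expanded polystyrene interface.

T = 25.7 °C

Series thermal resistances, inner to outer:
  R'_conv,in = 1/(2πr h) = 1/(2π·0.0358·1700) = 0.002615 m·K/W
  R'_nickel alloy = ln(0.0388/0.0358)/(2πk) = 0.08047/(2π·11.2) = 0.001144 m·K/W
  R'_fibreglass batt = ln(0.0700/0.0388)/(2πk) = 0.5901/(2π·0.0349) = 2.691 m·K/W
  R'_expanded polystyrene = ln(0.0862/0.0700)/(2πk) = 0.2082/(2π·0.0384) = 0.8628 m·K/W
ΣR = 0.002615 + 0.001144 + 2.691 + 0.8628 = 3.558 m·K/W
Q' = ΔT/ΣR = (6.64 °C − 31.8 °C)/3.558 = -7.071 W/m
From the inner boundary to the fibreglass batt/expanded polystyrene interface, ΣR_partial = 2.695 m·K/W.
T_interface = T_in − Q'·ΣR_partial = 6.64 °C − (-7.071)(2.695) = 25.7 °C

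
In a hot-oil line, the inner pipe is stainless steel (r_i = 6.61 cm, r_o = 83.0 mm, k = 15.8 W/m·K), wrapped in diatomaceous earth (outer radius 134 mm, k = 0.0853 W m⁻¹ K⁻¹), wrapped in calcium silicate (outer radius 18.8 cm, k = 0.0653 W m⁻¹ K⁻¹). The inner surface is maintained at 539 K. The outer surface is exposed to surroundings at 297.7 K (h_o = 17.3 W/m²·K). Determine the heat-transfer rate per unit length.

Q' = 136 W/m

Series thermal resistances, inner to outer:
  R'_stainless steel = ln(0.0830/0.0661)/(2πk) = 0.2277/(2π·15.8) = 0.002293 m·K/W
  R'_diatomaceous earth = ln(0.134/0.0830)/(2πk) = 0.4790/(2π·0.0853) = 0.8937 m·K/W
  R'_calcium silicate = ln(0.188/0.134)/(2πk) = 0.3386/(2π·0.0653) = 0.8253 m·K/W
  R'_conv,out = 1/(2πr h) = 1/(2π·0.188·17.3) = 0.04893 m·K/W
ΣR = 0.002293 + 0.8937 + 0.8253 + 0.04893 = 1.770 m·K/W
Q' = ΔT/ΣR = (539 K − 297.7 K)/1.770 = 136 W/m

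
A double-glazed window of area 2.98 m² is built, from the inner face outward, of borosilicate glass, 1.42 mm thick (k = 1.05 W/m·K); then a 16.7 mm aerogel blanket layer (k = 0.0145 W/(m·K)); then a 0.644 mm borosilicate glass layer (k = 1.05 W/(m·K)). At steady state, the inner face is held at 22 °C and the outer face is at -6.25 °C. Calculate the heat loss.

Series thermal resistances, inner to outer:
  R_borosilicate glass = L/(kA) = 0.00142/(1.05·2.98) = 4.538×10^-4 K/W
  R_aerogel blanket = L/(kA) = 0.0167/(0.0145·2.98) = 0.3865 K/W
  R_borosilicate glass = L/(kA) = 6.44×10^-4/(1.05·2.98) = 2.058×10^-4 K/W
ΣR = 4.538×10^-4 + 0.3865 + 2.058×10^-4 = 0.3872 K/W
Q = ΔT/ΣR = (22 °C − -6.25 °C)/0.3872 = 73.0 W

Q = 73.0 W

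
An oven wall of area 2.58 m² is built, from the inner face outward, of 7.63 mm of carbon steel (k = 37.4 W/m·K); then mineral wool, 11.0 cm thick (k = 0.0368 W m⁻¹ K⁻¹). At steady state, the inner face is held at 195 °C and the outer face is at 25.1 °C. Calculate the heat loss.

Series thermal resistances, inner to outer:
  R_carbon steel = L/(kA) = 0.00763/(37.4·2.58) = 7.907×10^-5 K/W
  R_mineral wool = L/(kA) = 0.110/(0.0368·2.58) = 1.159 K/W
ΣR = 7.907×10^-5 + 1.159 = 1.159 K/W
Q = ΔT/ΣR = (195 °C − 25.1 °C)/1.159 = 147 W

Q = 147 W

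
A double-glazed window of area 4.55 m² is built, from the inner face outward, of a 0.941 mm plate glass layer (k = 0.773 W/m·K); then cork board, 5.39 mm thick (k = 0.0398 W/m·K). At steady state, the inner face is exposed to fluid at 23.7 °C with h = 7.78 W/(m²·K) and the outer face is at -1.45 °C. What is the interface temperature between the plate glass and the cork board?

T = 11.4 °C

Series thermal resistances, inner to outer:
  R_conv,in = 1/(hA) = 1/(7.78·4.55) = 0.02825 K/W
  R_plate glass = L/(kA) = 9.41×10^-4/(0.773·4.55) = 2.675×10^-4 K/W
  R_cork board = L/(kA) = 0.00539/(0.0398·4.55) = 0.02976 K/W
ΣR = 0.02825 + 2.675×10^-4 + 0.02976 = 0.05828 K/W
Q = ΔT/ΣR = (23.7 °C − -1.45 °C)/0.05828 = 431.5 W
From the inner boundary to the plate glass/cork board interface, ΣR_partial = 0.02852 K/W.
T_interface = T_in − Q·ΣR_partial = 23.7 °C − (431.5)(0.02852) = 11.4 °C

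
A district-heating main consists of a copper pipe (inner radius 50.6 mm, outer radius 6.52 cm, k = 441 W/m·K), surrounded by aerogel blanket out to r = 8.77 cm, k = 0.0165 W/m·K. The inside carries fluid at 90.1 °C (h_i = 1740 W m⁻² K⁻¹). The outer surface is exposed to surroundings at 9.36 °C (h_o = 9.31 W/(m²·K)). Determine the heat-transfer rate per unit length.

Series thermal resistances, inner to outer:
  R'_conv,in = 1/(2πr h) = 1/(2π·0.0506·1740) = 0.001808 m·K/W
  R'_copper = ln(0.0652/0.0506)/(2πk) = 0.2535/(2π·441) = 9.149×10^-5 m·K/W
  R'_aerogel blanket = ln(0.0877/0.0652)/(2πk) = 0.2965/(2π·0.0165) = 2.860 m·K/W
  R'_conv,out = 1/(2πr h) = 1/(2π·0.0877·9.31) = 0.1949 m·K/W
ΣR = 0.001808 + 9.149×10^-5 + 2.860 + 0.1949 = 3.057 m·K/W
Q' = ΔT/ΣR = (90.1 °C − 9.36 °C)/3.057 = 26.4 W/m

Q' = 26.4 W/m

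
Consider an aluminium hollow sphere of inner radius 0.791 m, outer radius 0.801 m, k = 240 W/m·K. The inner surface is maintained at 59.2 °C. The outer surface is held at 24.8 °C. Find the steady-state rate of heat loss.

Q = 6570 kW

Q = 4πk·ΔT/(1/r₁ − 1/r₂) = 4π × 240 × 34.4 / (1/0.791 − 1/0.801) = 6.57×10^6 W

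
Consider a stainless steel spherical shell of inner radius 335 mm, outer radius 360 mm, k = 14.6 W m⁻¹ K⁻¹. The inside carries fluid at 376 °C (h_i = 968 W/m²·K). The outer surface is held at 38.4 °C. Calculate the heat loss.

Series thermal resistances, inner to outer:
  R_conv,in = 1/(4πr²h) = 1/(4π·0.335²·968) = 7.325×10^-4 K/W
  R_stainless steel = (1/0.335 − 1/0.360)/(4πk) = 0.2073/(4π·14.6) = 0.001130 K/W
ΣR = 7.325×10^-4 + 0.001130 = 0.001863 K/W
Q = ΔT/ΣR = (376 °C − 38.4 °C)/0.001863 = 1.81×10^5 W

Q = 1.81×10^5 W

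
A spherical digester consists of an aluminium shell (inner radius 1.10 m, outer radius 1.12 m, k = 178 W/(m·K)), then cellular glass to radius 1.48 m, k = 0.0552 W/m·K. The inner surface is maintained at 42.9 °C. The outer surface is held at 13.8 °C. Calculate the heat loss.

Q = 92.9 W

Resistance network (inner→outer):
  R_aluminium = (1/1.10 − 1/1.12)/(4πk) = 0.01623/(4π·178) = 7.258×10^-6 K/W
  R_cellular glass = (1/1.12 − 1/1.48)/(4πk) = 0.2172/(4π·0.0552) = 0.3131 K/W
ΣR = 7.258×10^-6 + 0.3131 = 0.3131 K/W
Q = ΔT/ΣR = (42.9 °C − 13.8 °C)/0.3131 = 92.9 W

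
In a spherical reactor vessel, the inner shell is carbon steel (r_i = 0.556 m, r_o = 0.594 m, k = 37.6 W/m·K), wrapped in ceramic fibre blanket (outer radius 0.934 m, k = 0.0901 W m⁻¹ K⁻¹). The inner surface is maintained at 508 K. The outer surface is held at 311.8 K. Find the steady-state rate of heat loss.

Treat each layer as a resistance in series:
  R_carbon steel = (1/0.556 − 1/0.594)/(4πk) = 0.1151/(4π·37.6) = 2.435×10^-4 K/W
  R_ceramic fibre blanket = (1/0.594 − 1/0.934)/(4πk) = 0.6128/(4π·0.0901) = 0.5413 K/W
ΣR = 2.435×10^-4 + 0.5413 = 0.5415 K/W
Q = ΔT/ΣR = (508 K − 311.8 K)/0.5415 = 362 W

Q = 362 W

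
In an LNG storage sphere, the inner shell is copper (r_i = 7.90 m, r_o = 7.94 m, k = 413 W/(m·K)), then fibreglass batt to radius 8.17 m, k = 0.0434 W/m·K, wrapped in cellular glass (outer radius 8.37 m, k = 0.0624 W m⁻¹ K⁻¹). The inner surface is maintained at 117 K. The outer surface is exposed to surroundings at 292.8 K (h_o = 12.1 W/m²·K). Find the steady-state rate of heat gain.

Series thermal resistances, inner to outer:
  R_copper = (1/7.90 − 1/7.94)/(4πk) = 6.377×10^-4/(4π·413) = 1.229×10^-7 K/W
  R_fibreglass batt = (1/7.94 − 1/8.17)/(4πk) = 0.003546/(4π·0.0434) = 0.006501 K/W
  R_cellular glass = (1/8.17 − 1/8.37)/(4πk) = 0.002925/(4π·0.0624) = 0.003730 K/W
  R_conv,out = 1/(4πr²h) = 1/(4π·8.37²·12.1) = 9.388×10^-5 K/W
ΣR = 1.229×10^-7 + 0.006501 + 0.003730 + 9.388×10^-5 = 0.01033 K/W
Q = ΔT/ΣR = (117 K − 292.8 K)/0.01033 = -17000 W
(Negative Q ⇒ heat flows inward; heat gain = 17000 W.)

Q = 17.0 kW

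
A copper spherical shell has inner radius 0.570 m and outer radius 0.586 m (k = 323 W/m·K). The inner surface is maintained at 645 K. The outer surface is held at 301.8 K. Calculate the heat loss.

Q = 29100 kW

Q = 4πk·ΔT/(1/r₁ − 1/r₂) = 4π × 323 × 343.2 / (1/0.570 − 1/0.586) = 2.91×10^7 W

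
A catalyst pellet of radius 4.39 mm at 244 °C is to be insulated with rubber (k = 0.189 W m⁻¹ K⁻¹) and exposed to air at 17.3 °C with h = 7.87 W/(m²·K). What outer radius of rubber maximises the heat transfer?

r_cr = 4.80 cm

For a sphere, r_cr = 2k_ins/h = 2·0.189/7.87 = 0.0480 m = 4.80 cm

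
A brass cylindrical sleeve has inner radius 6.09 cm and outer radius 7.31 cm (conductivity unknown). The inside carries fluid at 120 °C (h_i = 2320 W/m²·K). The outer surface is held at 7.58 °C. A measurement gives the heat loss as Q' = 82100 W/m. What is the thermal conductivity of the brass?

ΣR = ΔT/Q' = |120 − 7.58|/82100 = 0.001369 m·K/W
Known resistances:
  R'_conv,in = 1/(2πr h) = 1/(2π·0.0609·2320) = 0.001126 m·K/W
R_brass = ΣR − ΣR_known = 0.001369 − 0.001126 = 2.430×10^-4 m·K/W
ln(r₂/r₁)/(2πk) = 2.430×10^-4 ⇒ k = 0.1826/(2π·2.430×10^-4) = 120 W/m·K

k = 120 W/m·K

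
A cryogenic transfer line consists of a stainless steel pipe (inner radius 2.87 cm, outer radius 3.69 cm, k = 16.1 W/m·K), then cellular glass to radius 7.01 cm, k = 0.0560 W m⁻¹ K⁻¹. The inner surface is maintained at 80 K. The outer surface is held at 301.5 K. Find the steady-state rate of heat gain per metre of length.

Q' = 121 W/m

Resistance network (inner→outer):
  R'_stainless steel = ln(0.0369/0.0287)/(2πk) = 0.2513/(2π·16.1) = 0.002484 m·K/W
  R'_cellular glass = ln(0.0701/0.0369)/(2πk) = 0.6417/(2π·0.0560) = 1.824 m·K/W
ΣR = 0.002484 + 1.824 = 1.826 m·K/W
Q' = ΔT/ΣR = (80 K − 301.5 K)/1.826 = -121 W/m
(Negative Q' ⇒ heat flows inward; heat gain = 121 W/m.)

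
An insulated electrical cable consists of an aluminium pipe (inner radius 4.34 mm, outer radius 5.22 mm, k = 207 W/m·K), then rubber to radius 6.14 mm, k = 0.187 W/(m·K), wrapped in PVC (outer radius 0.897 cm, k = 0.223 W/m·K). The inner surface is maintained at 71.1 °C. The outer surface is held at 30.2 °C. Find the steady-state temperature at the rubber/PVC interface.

Treat each layer as a resistance in series:
  R'_aluminium = ln(0.00522/0.00434)/(2πk) = 0.1846/(2π·207) = 1.420×10^-4 m·K/W
  R'_rubber = ln(0.00614/0.00522)/(2πk) = 0.1623/(2π·0.187) = 0.1382 m·K/W
  R'_PVC = ln(0.00897/0.00614)/(2πk) = 0.3791/(2π·0.223) = 0.2705 m·K/W
ΣR = 1.420×10^-4 + 0.1382 + 0.2705 = 0.4088 m·K/W
Q' = ΔT/ΣR = (71.1 °C − 30.2 °C)/0.4088 = 100.0 W/m
From the inner boundary to the rubber/PVC interface, ΣR_partial = 0.1383 m·K/W.
T_interface = T_in − Q'·ΣR_partial = 71.1 °C − (100.0)(0.1383) = 57.3 °C

T = 57.3 °C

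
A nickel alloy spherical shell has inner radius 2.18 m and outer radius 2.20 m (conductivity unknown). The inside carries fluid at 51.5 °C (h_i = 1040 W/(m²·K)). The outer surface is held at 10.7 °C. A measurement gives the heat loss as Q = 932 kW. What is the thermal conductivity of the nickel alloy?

k = 12.0 W/m·K

ΣR = ΔT/Q = |51.5 − 10.7|/9.32×10^5 = 4.378×10^-5 K/W
Known resistances:
  R_conv,in = 1/(4πr²h) = 1/(4π·2.18²·1040) = 1.610×10^-5 K/W
R_nickel alloy = ΣR − ΣR_known = 4.378×10^-5 − 1.610×10^-5 = 2.768×10^-5 K/W
(1/r₁−1/r₂)/(4πk) = 2.768×10^-5 ⇒ k = 0.004170/(4π·2.768×10^-5) = 12.0 W/m·K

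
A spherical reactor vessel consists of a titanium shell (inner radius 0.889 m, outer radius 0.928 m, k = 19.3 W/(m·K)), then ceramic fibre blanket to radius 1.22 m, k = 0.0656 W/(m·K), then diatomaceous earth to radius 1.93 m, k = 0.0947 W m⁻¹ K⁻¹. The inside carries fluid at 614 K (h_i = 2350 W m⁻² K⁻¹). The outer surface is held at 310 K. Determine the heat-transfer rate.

Q = 537 W

Treat each layer as a resistance in series:
  R_conv,in = 1/(4πr²h) = 1/(4π·0.889²·2350) = 4.285×10^-5 K/W
  R_titanium = (1/0.889 − 1/0.928)/(4πk) = 0.04727/(4π·19.3) = 1.949×10^-4 K/W
  R_ceramic fibre blanket = (1/0.928 − 1/1.22)/(4πk) = 0.2579/(4π·0.0656) = 0.3129 K/W
  R_diatomaceous earth = (1/1.22 − 1/1.93)/(4πk) = 0.3015/(4π·0.0947) = 0.2534 K/W
ΣR = 4.285×10^-5 + 1.949×10^-4 + 0.3129 + 0.2534 = 0.5665 K/W
Q = ΔT/ΣR = (614 K − 310 K)/0.5665 = 537 W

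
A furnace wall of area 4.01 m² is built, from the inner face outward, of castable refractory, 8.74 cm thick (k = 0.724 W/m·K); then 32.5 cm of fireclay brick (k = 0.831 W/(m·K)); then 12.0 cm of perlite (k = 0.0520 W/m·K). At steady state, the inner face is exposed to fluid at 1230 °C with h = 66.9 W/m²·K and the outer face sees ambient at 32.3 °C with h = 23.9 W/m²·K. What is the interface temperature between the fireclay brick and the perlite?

T = 1011 °C

Series thermal resistances, inner to outer:
  R_conv,in = 1/(hA) = 1/(66.9·4.01) = 0.003728 K/W
  R_castable refractory = L/(kA) = 0.0874/(0.724·4.01) = 0.03010 K/W
  R_fireclay brick = L/(kA) = 0.325/(0.831·4.01) = 0.09753 K/W
  R_perlite = L/(kA) = 0.120/(0.0520·4.01) = 0.5755 K/W
  R_conv,out = 1/(hA) = 1/(23.9·4.01) = 0.01043 K/W
ΣR = 0.003728 + 0.03010 + 0.09753 + 0.5755 + 0.01043 = 0.7173 K/W
Q = ΔT/ΣR = (1230 °C − 32.3 °C)/0.7173 = 1670 W
From the inner boundary to the fireclay brick/perlite interface, ΣR_partial = 0.1314 K/W.
T_interface = T_in − Q·ΣR_partial = 1230 °C − (1670)(0.1314) = 1011 °C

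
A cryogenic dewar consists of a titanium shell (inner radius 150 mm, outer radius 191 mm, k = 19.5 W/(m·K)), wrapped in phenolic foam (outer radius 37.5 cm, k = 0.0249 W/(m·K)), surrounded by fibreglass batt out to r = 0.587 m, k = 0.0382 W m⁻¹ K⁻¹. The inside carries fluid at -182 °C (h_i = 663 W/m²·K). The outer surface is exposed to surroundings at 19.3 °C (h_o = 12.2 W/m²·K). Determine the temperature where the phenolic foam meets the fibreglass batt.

T = -20.5 °C

Resistance network (inner→outer):
  R_conv,in = 1/(4πr²h) = 1/(4π·0.150²·663) = 0.005335 K/W
  R_titanium = (1/0.150 − 1/0.191)/(4πk) = 1.431/(4π·19.5) = 0.005840 K/W
  R_phenolic foam = (1/0.191 − 1/0.375)/(4πk) = 2.569/(4π·0.0249) = 8.210 K/W
  R_fibreglass batt = (1/0.375 − 1/0.587)/(4πk) = 0.9631/(4π·0.0382) = 2.006 K/W
  R_conv,out = 1/(4πr²h) = 1/(4π·0.587²·12.2) = 0.01893 K/W
ΣR = 0.005335 + 0.005840 + 8.210 + 2.006 + 0.01893 = 10.25 K/W
Q = ΔT/ΣR = (-182 °C − 19.3 °C)/10.25 = -19.64 W
From the inner boundary to the phenolic foam/fibreglass batt interface, ΣR_partial = 8.221 K/W.
T_interface = T_in − Q·ΣR_partial = -182 °C − (-19.64)(8.221) = -20.5 °C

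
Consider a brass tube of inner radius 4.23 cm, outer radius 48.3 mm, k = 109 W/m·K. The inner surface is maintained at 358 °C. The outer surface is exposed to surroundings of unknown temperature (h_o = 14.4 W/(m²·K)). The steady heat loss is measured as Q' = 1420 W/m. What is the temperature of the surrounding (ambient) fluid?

Sum the resistances:
  R'_brass = ln(0.0483/0.0423)/(2πk) = 0.1326/(2π·109) = 1.937×10^-4 m·K/W
  R'_conv,out = 1/(2πr h) = 1/(2π·0.0483·14.4) = 0.2288 m·K/W
ΣR = 0.2290 m·K/W
ΔT = Q'·ΣR = 1420 × 0.2290 = 325.2 K
Heat flows outward, so T_out = T_in − ΔT = 358 − 325.2 = 32.8 °C

T_out = 32.8 °C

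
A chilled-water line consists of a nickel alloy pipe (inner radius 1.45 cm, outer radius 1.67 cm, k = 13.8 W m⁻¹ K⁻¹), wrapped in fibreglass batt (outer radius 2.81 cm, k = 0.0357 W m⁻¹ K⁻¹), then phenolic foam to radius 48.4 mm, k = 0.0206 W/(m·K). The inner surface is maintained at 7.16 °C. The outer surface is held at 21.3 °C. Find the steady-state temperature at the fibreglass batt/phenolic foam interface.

Series thermal resistances, inner to outer:
  R'_nickel alloy = ln(0.0167/0.0145)/(2πk) = 0.1413/(2π·13.8) = 0.001629 m·K/W
  R'_fibreglass batt = ln(0.0281/0.0167)/(2πk) = 0.5204/(2π·0.0357) = 2.320 m·K/W
  R'_phenolic foam = ln(0.0484/0.0281)/(2πk) = 0.5437/(2π·0.0206) = 4.201 m·K/W
ΣR = 0.001629 + 2.320 + 4.201 = 6.523 m·K/W
Q' = ΔT/ΣR = (7.16 °C − 21.3 °C)/6.523 = -2.168 W/m
From the inner boundary to the fibreglass batt/phenolic foam interface, ΣR_partial = 2.322 m·K/W.
T_interface = T_in − Q'·ΣR_partial = 7.16 °C − (-2.168)(2.322) = 12.2 °C

T = 12.2 °C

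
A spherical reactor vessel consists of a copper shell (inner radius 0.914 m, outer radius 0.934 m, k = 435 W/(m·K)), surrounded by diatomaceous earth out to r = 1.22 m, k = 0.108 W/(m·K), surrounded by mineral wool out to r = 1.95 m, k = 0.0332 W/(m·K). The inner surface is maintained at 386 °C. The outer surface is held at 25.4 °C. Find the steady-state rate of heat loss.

Series thermal resistances, inner to outer:
  R_copper = (1/0.914 − 1/0.934)/(4πk) = 0.02343/(4π·435) = 4.286×10^-6 K/W
  R_diatomaceous earth = (1/0.934 − 1/1.22)/(4πk) = 0.2510/(4π·0.108) = 0.1849 K/W
  R_mineral wool = (1/1.22 − 1/1.95)/(4πk) = 0.3069/(4π·0.0332) = 0.7355 K/W
ΣR = 4.286×10^-6 + 0.1849 + 0.7355 = 0.9204 K/W
Q = ΔT/ΣR = (386 °C − 25.4 °C)/0.9204 = 392 W

Q = 392 W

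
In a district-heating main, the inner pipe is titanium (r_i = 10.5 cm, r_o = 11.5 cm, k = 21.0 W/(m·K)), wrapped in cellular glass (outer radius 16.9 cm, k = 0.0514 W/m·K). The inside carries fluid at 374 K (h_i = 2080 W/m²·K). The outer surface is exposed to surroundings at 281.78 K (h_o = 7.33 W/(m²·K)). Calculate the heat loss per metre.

Series thermal resistances, inner to outer:
  R'_conv,in = 1/(2πr h) = 1/(2π·0.105·2080) = 7.287×10^-4 m·K/W
  R'_titanium = ln(0.115/0.105)/(2πk) = 0.09097/(2π·21.0) = 6.895×10^-4 m·K/W
  R'_cellular glass = ln(0.169/0.115)/(2πk) = 0.3850/(2π·0.0514) = 1.192 m·K/W
  R'_conv,out = 1/(2πr h) = 1/(2π·0.169·7.33) = 0.1285 m·K/W
ΣR = 7.287×10^-4 + 6.895×10^-4 + 1.192 + 0.1285 = 1.322 m·K/W
Q' = ΔT/ΣR = (374 K − 281.78 K)/1.322 = 69.8 W/m

Q' = 69.8 W/m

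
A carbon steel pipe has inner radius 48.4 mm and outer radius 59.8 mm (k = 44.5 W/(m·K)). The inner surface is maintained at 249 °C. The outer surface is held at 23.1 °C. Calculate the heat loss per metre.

Q' = 299 kW/m

Q' = 2πk·ΔT/ln(r₂/r₁) = 2π × 44.5 × 225.9 / ln(0.0598/0.0484) = 2.99×10^5 W/m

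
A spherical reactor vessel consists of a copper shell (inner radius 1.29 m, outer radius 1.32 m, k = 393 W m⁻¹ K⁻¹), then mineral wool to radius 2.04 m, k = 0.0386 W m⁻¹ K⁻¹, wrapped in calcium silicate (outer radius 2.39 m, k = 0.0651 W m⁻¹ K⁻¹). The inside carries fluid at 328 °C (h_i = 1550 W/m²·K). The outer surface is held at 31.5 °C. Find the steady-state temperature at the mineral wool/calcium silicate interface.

T = 72.2 °C

Treat each layer as a resistance in series:
  R_conv,in = 1/(4πr²h) = 1/(4π·1.29²·1550) = 3.085×10^-5 K/W
  R_copper = (1/1.29 − 1/1.32)/(4πk) = 0.01762/(4π·393) = 3.567×10^-6 K/W
  R_mineral wool = (1/1.32 − 1/2.04)/(4πk) = 0.2674/(4π·0.0386) = 0.5512 K/W
  R_calcium silicate = (1/2.04 − 1/2.39)/(4πk) = 0.07179/(4π·0.0651) = 0.08775 K/W
ΣR = 3.085×10^-5 + 3.567×10^-6 + 0.5512 + 0.08775 = 0.6390 K/W
Q = ΔT/ΣR = (328 °C − 31.5 °C)/0.6390 = 464.0 W
From the inner boundary to the mineral wool/calcium silicate interface, ΣR_partial = 0.5512 K/W.
T_interface = T_in − Q·ΣR_partial = 328 °C − (464.0)(0.5512) = 72.2 °C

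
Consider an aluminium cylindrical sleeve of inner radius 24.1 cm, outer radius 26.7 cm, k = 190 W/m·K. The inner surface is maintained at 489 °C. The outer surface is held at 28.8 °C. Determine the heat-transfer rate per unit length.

Q' = 5.36×10^6 W/m

Q' = 2πk·ΔT/ln(r₂/r₁) = 2π × 190 × 460.2 / ln(0.267/0.241) = 5.36×10^6 W/m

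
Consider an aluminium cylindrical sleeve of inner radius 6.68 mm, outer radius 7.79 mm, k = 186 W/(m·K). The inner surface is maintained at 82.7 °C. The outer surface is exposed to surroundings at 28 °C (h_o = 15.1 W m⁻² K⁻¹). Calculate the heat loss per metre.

Series thermal resistances, inner to outer:
  R'_aluminium = ln(0.00779/0.00668)/(2πk) = 0.1537/(2π·186) = 1.315×10^-4 m·K/W
  R'_conv,out = 1/(2πr h) = 1/(2π·0.00779·15.1) = 1.353 m·K/W
ΣR = 1.315×10^-4 + 1.353 = 1.353 m·K/W
Q' = ΔT/ΣR = (82.7 °C − 28 °C)/1.353 = 40.4 W/m

Q' = 40.4 W/m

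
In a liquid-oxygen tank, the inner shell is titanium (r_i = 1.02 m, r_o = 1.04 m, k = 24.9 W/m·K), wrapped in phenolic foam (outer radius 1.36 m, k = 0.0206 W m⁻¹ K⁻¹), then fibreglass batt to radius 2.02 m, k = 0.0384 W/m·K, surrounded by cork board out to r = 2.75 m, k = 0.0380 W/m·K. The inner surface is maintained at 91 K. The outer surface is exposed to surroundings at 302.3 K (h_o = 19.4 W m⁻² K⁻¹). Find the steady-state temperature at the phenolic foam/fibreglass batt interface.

Treat each layer as a resistance in series:
  R_titanium = (1/1.02 − 1/1.04)/(4πk) = 0.01885/(4π·24.9) = 6.025×10^-5 K/W
  R_phenolic foam = (1/1.04 − 1/1.36)/(4πk) = 0.2262/(4π·0.0206) = 0.8740 K/W
  R_fibreglass batt = (1/1.36 − 1/2.02)/(4πk) = 0.2402/(4π·0.0384) = 0.4979 K/W
  R_cork board = (1/2.02 − 1/2.75)/(4πk) = 0.1314/(4π·0.0380) = 0.2752 K/W
  R_conv,out = 1/(4πr²h) = 1/(4π·2.75²·19.4) = 5.424×10^-4 K/W
ΣR = 6.025×10^-5 + 0.8740 + 0.4979 + 0.2752 + 5.424×10^-4 = 1.648 K/W
Q = ΔT/ΣR = (91 K − 302.3 K)/1.648 = -128.2 W
From the inner boundary to the phenolic foam/fibreglass batt interface, ΣR_partial = 0.8741 K/W.
T_interface = T_in − Q·ΣR_partial = 91 K − (-128.2)(0.8741) = 203.1 K

T = 203.1 K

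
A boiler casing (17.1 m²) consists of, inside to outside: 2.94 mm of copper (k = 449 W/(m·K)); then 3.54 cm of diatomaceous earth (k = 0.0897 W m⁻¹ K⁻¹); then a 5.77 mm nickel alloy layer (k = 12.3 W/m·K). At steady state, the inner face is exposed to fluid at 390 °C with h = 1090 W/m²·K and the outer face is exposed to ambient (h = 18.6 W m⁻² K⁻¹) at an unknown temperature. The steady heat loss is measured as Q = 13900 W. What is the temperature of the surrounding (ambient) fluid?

Series resistances:
  R_conv,in = 1/(hA) = 1/(1090·17.1) = 5.365×10^-5 K/W
  R_copper = L/(kA) = 0.00294/(449·17.1) = 3.829×10^-7 K/W
  R_diatomaceous earth = L/(kA) = 0.0354/(0.0897·17.1) = 0.02308 K/W
  R_nickel alloy = L/(kA) = 0.00577/(12.3·17.1) = 2.743×10^-5 K/W
  R_conv,out = 1/(hA) = 1/(18.6·17.1) = 0.003144 K/W
ΣR = 0.02630 K/W
ΔT = Q·ΣR = 13900 × 0.02630 = 365.6 K
Heat flows outward, so T_out = T_in − ΔT = 390 − 365.6 = 24.4 °C

T_out = 24.4 °C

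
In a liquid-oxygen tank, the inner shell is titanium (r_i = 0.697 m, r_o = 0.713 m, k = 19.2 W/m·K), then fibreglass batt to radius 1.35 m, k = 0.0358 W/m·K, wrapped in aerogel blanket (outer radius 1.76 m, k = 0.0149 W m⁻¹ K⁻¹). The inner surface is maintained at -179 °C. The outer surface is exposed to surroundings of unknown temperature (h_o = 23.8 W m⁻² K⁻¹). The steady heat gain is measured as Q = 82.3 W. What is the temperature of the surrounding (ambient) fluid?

Sum the resistances:
  R_titanium = (1/0.697 − 1/0.713)/(4πk) = 0.03220/(4π·19.2) = 1.334×10^-4 K/W
  R_fibreglass batt = (1/0.713 − 1/1.35)/(4πk) = 0.6618/(4π·0.0358) = 1.471 K/W
  R_aerogel blanket = (1/1.35 − 1/1.76)/(4πk) = 0.1726/(4π·0.0149) = 0.9216 K/W
  R_conv,out = 1/(4πr²h) = 1/(4π·1.76²·23.8) = 0.001079 K/W
ΣR = 2.394 K/W
ΔT = Q·ΣR = 82.3 × 2.394 = 197.0 K
Heat flows inward, so T_out = T_in + ΔT = -179 + 197.0 = 18.0 °C

T_out = 18.0 °C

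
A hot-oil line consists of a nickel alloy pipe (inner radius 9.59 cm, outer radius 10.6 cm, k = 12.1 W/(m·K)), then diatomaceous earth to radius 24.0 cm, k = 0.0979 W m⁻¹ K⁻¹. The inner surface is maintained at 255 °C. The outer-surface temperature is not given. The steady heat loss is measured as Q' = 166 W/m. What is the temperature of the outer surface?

T_out = 34.2 °C

Sum the resistances:
  R'_nickel alloy = ln(0.106/0.0959)/(2πk) = 0.1001/(2π·12.1) = 0.001317 m·K/W
  R'_diatomaceous earth = ln(0.240/0.106)/(2πk) = 0.8172/(2π·0.0979) = 1.329 m·K/W
ΣR = 1.330 m·K/W
ΔT = Q'·ΣR = 166 × 1.330 = 220.8 K
Heat flows outward, so T_out = T_in − ΔT = 255 − 220.8 = 34.2 °C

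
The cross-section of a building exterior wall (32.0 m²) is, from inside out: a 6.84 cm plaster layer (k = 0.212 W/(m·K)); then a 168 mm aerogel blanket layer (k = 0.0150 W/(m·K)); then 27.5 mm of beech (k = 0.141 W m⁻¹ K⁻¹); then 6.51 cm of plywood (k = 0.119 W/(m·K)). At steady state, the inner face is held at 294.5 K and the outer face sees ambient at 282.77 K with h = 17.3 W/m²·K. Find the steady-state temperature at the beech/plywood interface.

Treat each layer as a resistance in series:
  R_plaster = L/(kA) = 0.0684/(0.212·32.0) = 0.01008 K/W
  R_aerogel blanket = L/(kA) = 0.168/(0.0150·32.0) = 0.3500 K/W
  R_beech = L/(kA) = 0.0275/(0.141·32.0) = 0.006095 K/W
  R_plywood = L/(kA) = 0.0651/(0.119·32.0) = 0.01710 K/W
  R_conv,out = 1/(hA) = 1/(17.3·32.0) = 0.001806 K/W
ΣR = 0.01008 + 0.3500 + 0.006095 + 0.01710 + 0.001806 = 0.3851 K/W
Q = ΔT/ΣR = (294.5 K − 282.77 K)/0.3851 = 30.46 W
From the inner boundary to the beech/plywood interface, ΣR_partial = 0.3662 K/W.
T_interface = T_in − Q·ΣR_partial = 294.5 K − (30.46)(0.3662) = 283.3 K

T = 283.3 K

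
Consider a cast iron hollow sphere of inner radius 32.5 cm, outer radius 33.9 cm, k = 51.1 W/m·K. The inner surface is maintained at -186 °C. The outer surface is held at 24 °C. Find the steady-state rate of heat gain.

Q = 4πk·ΔT/(1/r₁ − 1/r₂) = 4π × 51.1 × 210 / (1/0.325 − 1/0.339) = 1.06×10^6 W

Q = 1060 kW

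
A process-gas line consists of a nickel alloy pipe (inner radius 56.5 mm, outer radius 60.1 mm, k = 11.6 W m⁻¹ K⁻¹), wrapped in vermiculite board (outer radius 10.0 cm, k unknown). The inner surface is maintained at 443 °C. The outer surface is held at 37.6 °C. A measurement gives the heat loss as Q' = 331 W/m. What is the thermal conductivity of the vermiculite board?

k = 0.0662 W/m·K

ΣR = ΔT/Q' = |443 − 37.6|/331 = 1.225 m·K/W
Known resistances:
  R'_nickel alloy = ln(0.0601/0.0565)/(2πk) = 0.06177/(2π·11.6) = 8.475×10^-4 m·K/W
R_vermiculite board = ΣR − ΣR_known = 1.225 − 8.475×10^-4 = 1.224 m·K/W
ln(r₂/r₁)/(2πk) = 1.224 ⇒ k = 0.5092/(2π·1.224) = 0.0662 W/m·K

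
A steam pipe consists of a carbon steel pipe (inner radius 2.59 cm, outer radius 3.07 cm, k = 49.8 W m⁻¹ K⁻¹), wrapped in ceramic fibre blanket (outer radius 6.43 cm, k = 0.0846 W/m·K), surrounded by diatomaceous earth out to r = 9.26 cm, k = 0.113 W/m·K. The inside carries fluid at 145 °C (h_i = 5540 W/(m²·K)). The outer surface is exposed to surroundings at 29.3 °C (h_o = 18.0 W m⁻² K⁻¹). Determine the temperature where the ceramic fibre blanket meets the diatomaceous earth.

T = 64.5 °C

Series thermal resistances, inner to outer:
  R'_conv,in = 1/(2πr h) = 1/(2π·0.0259·5540) = 0.001109 m·K/W
  R'_carbon steel = ln(0.0307/0.0259)/(2πk) = 0.1700/(2π·49.8) = 5.434×10^-4 m·K/W
  R'_ceramic fibre blanket = ln(0.0643/0.0307)/(2πk) = 0.7393/(2π·0.0846) = 1.391 m·K/W
  R'_diatomaceous earth = ln(0.0926/0.0643)/(2πk) = 0.3647/(2π·0.113) = 0.5137 m·K/W
  R'_conv,out = 1/(2πr h) = 1/(2π·0.0926·18.0) = 0.09549 m·K/W
ΣR = 0.001109 + 5.434×10^-4 + 1.391 + 0.5137 + 0.09549 = 2.002 m·K/W
Q' = ΔT/ΣR = (145 °C − 29.3 °C)/2.002 = 57.79 W/m
From the inner boundary to the ceramic fibre blanket/diatomaceous earth interface, ΣR_partial = 1.393 m·K/W.
T_interface = T_in − Q'·ΣR_partial = 145 °C − (57.79)(1.393) = 64.5 °C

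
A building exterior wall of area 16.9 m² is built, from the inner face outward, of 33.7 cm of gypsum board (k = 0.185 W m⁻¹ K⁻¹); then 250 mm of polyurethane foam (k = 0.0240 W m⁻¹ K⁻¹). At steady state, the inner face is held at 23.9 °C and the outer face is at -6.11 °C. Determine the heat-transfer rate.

Q = 41.4 W

Series thermal resistances, inner to outer:
  R_gypsum board = L/(kA) = 0.337/(0.185·16.9) = 0.1078 K/W
  R_polyurethane foam = L/(kA) = 0.250/(0.0240·16.9) = 0.6164 K/W
ΣR = 0.1078 + 0.6164 = 0.7242 K/W
Q = ΔT/ΣR = (23.9 °C − -6.11 °C)/0.7242 = 41.4 W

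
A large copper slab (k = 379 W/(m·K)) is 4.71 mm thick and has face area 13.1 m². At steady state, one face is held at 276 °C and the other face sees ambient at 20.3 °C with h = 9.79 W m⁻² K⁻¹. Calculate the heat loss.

Resistance network (inner→outer):
  R_copper = L/(kA) = 0.00471/(379·13.1) = 9.487×10^-7 K/W
  R_conv,out = 1/(hA) = 1/(9.79·13.1) = 0.007797 K/W
ΣR = 9.487×10^-7 + 0.007797 = 0.007798 K/W
Q = ΔT/ΣR = (276 °C − 20.3 °C)/0.007798 = 32800 W

Q = 32800 W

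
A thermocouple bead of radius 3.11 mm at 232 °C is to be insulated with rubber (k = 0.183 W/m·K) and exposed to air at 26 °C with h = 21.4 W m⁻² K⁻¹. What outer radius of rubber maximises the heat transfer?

r_cr = 1.71 cm

For a sphere, r_cr = 2k_ins/h = 2·0.183/21.4 = 0.0171 m = 1.71 cm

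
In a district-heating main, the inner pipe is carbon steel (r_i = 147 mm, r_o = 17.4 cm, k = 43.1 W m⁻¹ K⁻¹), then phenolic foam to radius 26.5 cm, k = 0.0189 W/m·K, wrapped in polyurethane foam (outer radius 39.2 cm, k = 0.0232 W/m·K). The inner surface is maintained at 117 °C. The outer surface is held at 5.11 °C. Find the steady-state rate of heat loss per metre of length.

Q' = 18.0 W/m

Series thermal resistances, inner to outer:
  R'_carbon steel = ln(0.174/0.147)/(2πk) = 0.1686/(2π·43.1) = 6.227×10^-4 m·K/W
  R'_phenolic foam = ln(0.265/0.174)/(2πk) = 0.4207/(2π·0.0189) = 3.542 m·K/W
  R'_polyurethane foam = ln(0.392/0.265)/(2πk) = 0.3915/(2π·0.0232) = 2.686 m·K/W
ΣR = 6.227×10^-4 + 3.542 + 2.686 = 6.229 m·K/W
Q' = ΔT/ΣR = (117 °C − 5.11 °C)/6.229 = 18.0 W/m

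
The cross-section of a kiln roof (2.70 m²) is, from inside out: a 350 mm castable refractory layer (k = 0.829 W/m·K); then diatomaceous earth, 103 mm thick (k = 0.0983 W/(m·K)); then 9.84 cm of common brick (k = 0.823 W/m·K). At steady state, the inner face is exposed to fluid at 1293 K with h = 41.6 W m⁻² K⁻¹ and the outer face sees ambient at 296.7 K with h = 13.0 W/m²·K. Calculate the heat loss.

Treat each layer as a resistance in series:
  R_conv,in = 1/(hA) = 1/(41.6·2.70) = 0.008903 K/W
  R_castable refractory = L/(kA) = 0.350/(0.829·2.70) = 0.1564 K/W
  R_diatomaceous earth = L/(kA) = 0.103/(0.0983·2.70) = 0.3881 K/W
  R_common brick = L/(kA) = 0.0984/(0.823·2.70) = 0.04428 K/W
  R_conv,out = 1/(hA) = 1/(13.0·2.70) = 0.02849 K/W
ΣR = 0.008903 + 0.1564 + 0.3881 + 0.04428 + 0.02849 = 0.6262 K/W
Q = ΔT/ΣR = (1293 K − 296.7 K)/0.6262 = 1590 W

Q = 1590 W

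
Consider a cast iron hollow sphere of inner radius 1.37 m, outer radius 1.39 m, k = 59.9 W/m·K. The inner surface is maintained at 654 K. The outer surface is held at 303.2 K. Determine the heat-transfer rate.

Q = 25100 kW

Q = 4πk·ΔT/(1/r₁ − 1/r₂) = 4π × 59.9 × 350.8 / (1/1.37 − 1/1.39) = 2.51×10^7 W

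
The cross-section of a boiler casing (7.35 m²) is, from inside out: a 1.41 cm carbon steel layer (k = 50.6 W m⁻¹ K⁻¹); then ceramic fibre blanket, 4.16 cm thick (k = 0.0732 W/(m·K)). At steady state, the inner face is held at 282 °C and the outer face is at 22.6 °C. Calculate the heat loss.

Treat each layer as a resistance in series:
  R_carbon steel = L/(kA) = 0.0141/(50.6·7.35) = 3.791×10^-5 K/W
  R_ceramic fibre blanket = L/(kA) = 0.0416/(0.0732·7.35) = 0.07732 K/W
ΣR = 3.791×10^-5 + 0.07732 = 0.07736 K/W
Q = ΔT/ΣR = (282 °C − 22.6 °C)/0.07736 = 3350 W

Q = 3350 W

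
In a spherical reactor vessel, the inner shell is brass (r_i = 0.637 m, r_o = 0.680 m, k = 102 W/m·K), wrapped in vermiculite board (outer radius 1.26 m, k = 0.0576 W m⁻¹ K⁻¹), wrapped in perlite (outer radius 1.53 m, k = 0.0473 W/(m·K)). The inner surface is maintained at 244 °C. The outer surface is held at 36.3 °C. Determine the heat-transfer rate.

Q = 177 W

Treat each layer as a resistance in series:
  R_brass = (1/0.637 − 1/0.680)/(4πk) = 0.09927/(4π·102) = 7.745×10^-5 K/W
  R_vermiculite board = (1/0.680 − 1/1.26)/(4πk) = 0.6769/(4π·0.0576) = 0.9352 K/W
  R_perlite = (1/1.26 − 1/1.53)/(4πk) = 0.1401/(4π·0.0473) = 0.2356 K/W
ΣR = 7.745×10^-5 + 0.9352 + 0.2356 = 1.171 K/W
Q = ΔT/ΣR = (244 °C − 36.3 °C)/1.171 = 177 W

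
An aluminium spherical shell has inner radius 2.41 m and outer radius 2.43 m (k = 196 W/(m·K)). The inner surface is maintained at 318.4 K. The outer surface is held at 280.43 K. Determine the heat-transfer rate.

Q = 2.74×10^7 W

Q = 4πk·ΔT/(1/r₁ − 1/r₂) = 4π × 196 × 37.97 / (1/2.41 − 1/2.43) = 2.74×10^7 W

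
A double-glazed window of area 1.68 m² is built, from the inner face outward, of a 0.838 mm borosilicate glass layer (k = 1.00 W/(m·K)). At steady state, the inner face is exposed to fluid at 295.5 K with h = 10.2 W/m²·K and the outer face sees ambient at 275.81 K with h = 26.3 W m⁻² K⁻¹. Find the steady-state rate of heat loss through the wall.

Treat each layer as a resistance in series:
  R_conv,in = 1/(hA) = 1/(10.2·1.68) = 0.05836 K/W
  R_borosilicate glass = L/(kA) = 8.38×10^-4/(1.00·1.68) = 4.988×10^-4 K/W
  R_conv,out = 1/(hA) = 1/(26.3·1.68) = 0.02263 K/W
ΣR = 0.05836 + 4.988×10^-4 + 0.02263 = 0.08149 K/W
Q = ΔT/ΣR = (295.5 K − 275.81 K)/0.08149 = 242 W

Q = 242 W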